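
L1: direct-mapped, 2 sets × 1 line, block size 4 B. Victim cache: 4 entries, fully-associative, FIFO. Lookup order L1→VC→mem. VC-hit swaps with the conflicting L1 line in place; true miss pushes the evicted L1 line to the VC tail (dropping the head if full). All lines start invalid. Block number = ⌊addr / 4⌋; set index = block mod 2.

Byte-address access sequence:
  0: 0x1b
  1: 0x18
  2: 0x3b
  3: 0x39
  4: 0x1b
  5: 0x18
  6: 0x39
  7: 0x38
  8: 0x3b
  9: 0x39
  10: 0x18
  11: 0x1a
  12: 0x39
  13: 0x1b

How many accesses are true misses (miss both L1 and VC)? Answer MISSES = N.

MISSES = 2

0: 0x1b (blk 6, set 0) → MISS  vc=[]
1: 0x18 (blk 6, set 0) → L1-HIT  vc=[]
2: 0x3b (blk 14, set 0) → MISS  vc=[6]
3: 0x39 (blk 14, set 0) → L1-HIT  vc=[6]
4: 0x1b (blk 6, set 0) → VC-HIT  vc=[14]
5: 0x18 (blk 6, set 0) → L1-HIT  vc=[14]
6: 0x39 (blk 14, set 0) → VC-HIT  vc=[6]
7: 0x38 (blk 14, set 0) → L1-HIT  vc=[6]
8: 0x3b (blk 14, set 0) → L1-HIT  vc=[6]
9: 0x39 (blk 14, set 0) → L1-HIT  vc=[6]
10: 0x18 (blk 6, set 0) → VC-HIT  vc=[14]
11: 0x1a (blk 6, set 0) → L1-HIT  vc=[14]
12: 0x39 (blk 14, set 0) → VC-HIT  vc=[6]
13: 0x1b (blk 6, set 0) → VC-HIT  vc=[14]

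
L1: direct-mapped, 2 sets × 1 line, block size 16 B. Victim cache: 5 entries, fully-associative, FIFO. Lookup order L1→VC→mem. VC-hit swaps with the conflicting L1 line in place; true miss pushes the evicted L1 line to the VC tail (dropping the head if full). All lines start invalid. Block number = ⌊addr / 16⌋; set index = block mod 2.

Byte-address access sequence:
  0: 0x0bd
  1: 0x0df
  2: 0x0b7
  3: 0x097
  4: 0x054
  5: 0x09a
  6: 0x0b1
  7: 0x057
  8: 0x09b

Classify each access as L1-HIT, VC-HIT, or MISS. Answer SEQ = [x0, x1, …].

SEQ = [MISS, MISS, VC-HIT, MISS, MISS, VC-HIT, VC-HIT, VC-HIT, VC-HIT]

  [0] addr=0xbd blk=11 s=1: MISS | VC []
  [1] addr=0xdf blk=13 s=1: MISS | VC [11]
  [2] addr=0xb7 blk=11 s=1: VC-HIT | VC [13]
  [3] addr=0x97 blk=9 s=1: MISS | VC [13, 11]
  [4] addr=0x54 blk=5 s=1: MISS | VC [13, 11, 9]
  [5] addr=0x9a blk=9 s=1: VC-HIT | VC [13, 11, 5]
  [6] addr=0xb1 blk=11 s=1: VC-HIT | VC [13, 9, 5]
  [7] addr=0x57 blk=5 s=1: VC-HIT | VC [13, 9, 11]
  [8] addr=0x9b blk=9 s=1: VC-HIT | VC [13, 5, 11]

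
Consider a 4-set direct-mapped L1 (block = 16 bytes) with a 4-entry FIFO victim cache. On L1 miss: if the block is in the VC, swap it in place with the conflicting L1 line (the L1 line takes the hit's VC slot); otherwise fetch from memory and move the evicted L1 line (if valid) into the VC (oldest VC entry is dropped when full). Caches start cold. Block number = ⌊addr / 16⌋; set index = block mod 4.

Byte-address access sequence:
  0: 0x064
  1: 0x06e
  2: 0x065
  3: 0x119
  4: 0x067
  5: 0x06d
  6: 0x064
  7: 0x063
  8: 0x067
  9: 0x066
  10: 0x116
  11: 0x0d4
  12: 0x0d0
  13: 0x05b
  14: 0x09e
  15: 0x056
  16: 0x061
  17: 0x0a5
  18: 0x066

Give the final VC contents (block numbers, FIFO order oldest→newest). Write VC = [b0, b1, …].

#0 0x64→b6/s2 MISS; vc=[]
#1 0x6e→b6/s2 L1-HIT; vc=[]
#2 0x65→b6/s2 L1-HIT; vc=[]
#3 0x119→b17/s1 MISS; vc=[]
#4 0x67→b6/s2 L1-HIT; vc=[]
#5 0x6d→b6/s2 L1-HIT; vc=[]
#6 0x64→b6/s2 L1-HIT; vc=[]
#7 0x63→b6/s2 L1-HIT; vc=[]
#8 0x67→b6/s2 L1-HIT; vc=[]
#9 0x66→b6/s2 L1-HIT; vc=[]
#10 0x116→b17/s1 L1-HIT; vc=[]
#11 0xd4→b13/s1 MISS; vc=[17]
#12 0xd0→b13/s1 L1-HIT; vc=[17]
#13 0x5b→b5/s1 MISS; vc=[17,13]
#14 0x9e→b9/s1 MISS; vc=[17,13,5]
#15 0x56→b5/s1 VC-HIT; vc=[17,13,9]
#16 0x61→b6/s2 L1-HIT; vc=[17,13,9]
#17 0xa5→b10/s2 MISS; vc=[17,13,9,6]
#18 0x66→b6/s2 VC-HIT; vc=[17,13,9,10]

VC = [17, 13, 9, 10]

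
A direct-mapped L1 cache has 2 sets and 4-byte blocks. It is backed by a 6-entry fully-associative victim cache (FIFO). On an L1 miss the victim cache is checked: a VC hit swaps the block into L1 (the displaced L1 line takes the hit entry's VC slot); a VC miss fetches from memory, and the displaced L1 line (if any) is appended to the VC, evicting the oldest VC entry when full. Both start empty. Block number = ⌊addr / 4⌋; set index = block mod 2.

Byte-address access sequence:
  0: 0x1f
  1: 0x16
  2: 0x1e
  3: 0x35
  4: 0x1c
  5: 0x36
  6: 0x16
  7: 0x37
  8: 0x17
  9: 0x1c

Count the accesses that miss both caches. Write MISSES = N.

  [0] addr=0x1f blk=7 s=1: MISS | VC []
  [1] addr=0x16 blk=5 s=1: MISS | VC [7]
  [2] addr=0x1e blk=7 s=1: VC-HIT | VC [5]
  [3] addr=0x35 blk=13 s=1: MISS | VC [5, 7]
  [4] addr=0x1c blk=7 s=1: VC-HIT | VC [5, 13]
  [5] addr=0x36 blk=13 s=1: VC-HIT | VC [5, 7]
  [6] addr=0x16 blk=5 s=1: VC-HIT | VC [13, 7]
  [7] addr=0x37 blk=13 s=1: VC-HIT | VC [5, 7]
  [8] addr=0x17 blk=5 s=1: VC-HIT | VC [13, 7]
  [9] addr=0x1c blk=7 s=1: VC-HIT | VC [13, 5]

MISSES = 3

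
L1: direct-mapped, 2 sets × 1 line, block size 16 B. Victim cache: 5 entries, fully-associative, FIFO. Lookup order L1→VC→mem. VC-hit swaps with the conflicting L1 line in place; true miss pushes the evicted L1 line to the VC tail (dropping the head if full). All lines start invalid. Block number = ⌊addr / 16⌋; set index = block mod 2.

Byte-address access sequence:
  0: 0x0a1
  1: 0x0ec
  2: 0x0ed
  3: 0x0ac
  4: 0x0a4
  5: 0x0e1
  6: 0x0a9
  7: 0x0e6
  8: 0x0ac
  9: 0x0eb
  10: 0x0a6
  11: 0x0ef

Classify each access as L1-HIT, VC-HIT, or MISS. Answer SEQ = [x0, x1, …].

#0 0xa1→b10/s0 MISS; vc=[]
#1 0xec→b14/s0 MISS; vc=[10]
#2 0xed→b14/s0 L1-HIT; vc=[10]
#3 0xac→b10/s0 VC-HIT; vc=[14]
#4 0xa4→b10/s0 L1-HIT; vc=[14]
#5 0xe1→b14/s0 VC-HIT; vc=[10]
#6 0xa9→b10/s0 VC-HIT; vc=[14]
#7 0xe6→b14/s0 VC-HIT; vc=[10]
#8 0xac→b10/s0 VC-HIT; vc=[14]
#9 0xeb→b14/s0 VC-HIT; vc=[10]
#10 0xa6→b10/s0 VC-HIT; vc=[14]
#11 0xef→b14/s0 VC-HIT; vc=[10]

SEQ = [MISS, MISS, L1-HIT, VC-HIT, L1-HIT, VC-HIT, VC-HIT, VC-HIT, VC-HIT, VC-HIT, VC-HIT, VC-HIT]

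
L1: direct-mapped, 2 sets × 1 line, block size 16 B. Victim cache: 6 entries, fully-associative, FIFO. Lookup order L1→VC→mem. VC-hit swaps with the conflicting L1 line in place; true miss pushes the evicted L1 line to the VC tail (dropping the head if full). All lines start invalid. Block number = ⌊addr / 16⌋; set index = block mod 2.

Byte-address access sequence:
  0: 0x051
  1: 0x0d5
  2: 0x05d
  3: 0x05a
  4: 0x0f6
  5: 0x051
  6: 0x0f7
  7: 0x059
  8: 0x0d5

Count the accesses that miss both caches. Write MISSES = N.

  [0] addr=0x51 blk=5 s=1: MISS | VC []
  [1] addr=0xd5 blk=13 s=1: MISS | VC [5]
  [2] addr=0x5d blk=5 s=1: VC-HIT | VC [13]
  [3] addr=0x5a blk=5 s=1: L1-HIT | VC [13]
  [4] addr=0xf6 blk=15 s=1: MISS | VC [13, 5]
  [5] addr=0x51 blk=5 s=1: VC-HIT | VC [13, 15]
  [6] addr=0xf7 blk=15 s=1: VC-HIT | VC [13, 5]
  [7] addr=0x59 blk=5 s=1: VC-HIT | VC [13, 15]
  [8] addr=0xd5 blk=13 s=1: VC-HIT | VC [5, 15]

MISSES = 3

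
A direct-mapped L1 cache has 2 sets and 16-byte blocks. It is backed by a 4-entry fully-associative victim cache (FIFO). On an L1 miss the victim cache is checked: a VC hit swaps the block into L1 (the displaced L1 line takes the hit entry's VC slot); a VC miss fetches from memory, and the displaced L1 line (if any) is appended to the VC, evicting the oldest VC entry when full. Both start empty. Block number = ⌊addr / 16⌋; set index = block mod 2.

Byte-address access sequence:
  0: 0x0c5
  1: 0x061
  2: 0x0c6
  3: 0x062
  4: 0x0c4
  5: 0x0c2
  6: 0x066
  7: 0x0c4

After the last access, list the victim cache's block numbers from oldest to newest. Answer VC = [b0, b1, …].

VC = [6]

#0 0xc5→b12/s0 MISS; vc=[]
#1 0x61→b6/s0 MISS; vc=[12]
#2 0xc6→b12/s0 VC-HIT; vc=[6]
#3 0x62→b6/s0 VC-HIT; vc=[12]
#4 0xc4→b12/s0 VC-HIT; vc=[6]
#5 0xc2→b12/s0 L1-HIT; vc=[6]
#6 0x66→b6/s0 VC-HIT; vc=[12]
#7 0xc4→b12/s0 VC-HIT; vc=[6]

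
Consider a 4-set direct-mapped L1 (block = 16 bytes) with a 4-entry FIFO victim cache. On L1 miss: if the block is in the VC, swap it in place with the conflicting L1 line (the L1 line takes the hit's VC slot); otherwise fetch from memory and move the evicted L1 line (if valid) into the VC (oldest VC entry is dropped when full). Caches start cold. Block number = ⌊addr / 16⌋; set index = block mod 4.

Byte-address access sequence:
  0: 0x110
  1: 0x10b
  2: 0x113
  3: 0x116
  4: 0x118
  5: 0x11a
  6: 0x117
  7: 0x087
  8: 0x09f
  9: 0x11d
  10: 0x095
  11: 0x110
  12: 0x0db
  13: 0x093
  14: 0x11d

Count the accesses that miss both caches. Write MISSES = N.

#0 0x110→b17/s1 MISS; vc=[]
#1 0x10b→b16/s0 MISS; vc=[]
#2 0x113→b17/s1 L1-HIT; vc=[]
#3 0x116→b17/s1 L1-HIT; vc=[]
#4 0x118→b17/s1 L1-HIT; vc=[]
#5 0x11a→b17/s1 L1-HIT; vc=[]
#6 0x117→b17/s1 L1-HIT; vc=[]
#7 0x87→b8/s0 MISS; vc=[16]
#8 0x9f→b9/s1 MISS; vc=[16,17]
#9 0x11d→b17/s1 VC-HIT; vc=[16,9]
#10 0x95→b9/s1 VC-HIT; vc=[16,17]
#11 0x110→b17/s1 VC-HIT; vc=[16,9]
#12 0xdb→b13/s1 MISS; vc=[16,9,17]
#13 0x93→b9/s1 VC-HIT; vc=[16,13,17]
#14 0x11d→b17/s1 VC-HIT; vc=[16,13,9]

MISSES = 5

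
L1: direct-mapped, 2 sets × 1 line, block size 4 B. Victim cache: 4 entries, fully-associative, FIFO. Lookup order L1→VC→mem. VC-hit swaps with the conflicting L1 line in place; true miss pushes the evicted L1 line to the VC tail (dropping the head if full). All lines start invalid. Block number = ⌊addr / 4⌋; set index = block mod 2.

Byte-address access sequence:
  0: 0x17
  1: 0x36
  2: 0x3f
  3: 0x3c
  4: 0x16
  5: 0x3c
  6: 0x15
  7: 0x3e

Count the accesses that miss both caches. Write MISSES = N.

0: 0x17 (blk 5, set 1) → MISS  vc=[]
1: 0x36 (blk 13, set 1) → MISS  vc=[5]
2: 0x3f (blk 15, set 1) → MISS  vc=[5, 13]
3: 0x3c (blk 15, set 1) → L1-HIT  vc=[5, 13]
4: 0x16 (blk 5, set 1) → VC-HIT  vc=[15, 13]
5: 0x3c (blk 15, set 1) → VC-HIT  vc=[5, 13]
6: 0x15 (blk 5, set 1) → VC-HIT  vc=[15, 13]
7: 0x3e (blk 15, set 1) → VC-HIT  vc=[5, 13]

MISSES = 3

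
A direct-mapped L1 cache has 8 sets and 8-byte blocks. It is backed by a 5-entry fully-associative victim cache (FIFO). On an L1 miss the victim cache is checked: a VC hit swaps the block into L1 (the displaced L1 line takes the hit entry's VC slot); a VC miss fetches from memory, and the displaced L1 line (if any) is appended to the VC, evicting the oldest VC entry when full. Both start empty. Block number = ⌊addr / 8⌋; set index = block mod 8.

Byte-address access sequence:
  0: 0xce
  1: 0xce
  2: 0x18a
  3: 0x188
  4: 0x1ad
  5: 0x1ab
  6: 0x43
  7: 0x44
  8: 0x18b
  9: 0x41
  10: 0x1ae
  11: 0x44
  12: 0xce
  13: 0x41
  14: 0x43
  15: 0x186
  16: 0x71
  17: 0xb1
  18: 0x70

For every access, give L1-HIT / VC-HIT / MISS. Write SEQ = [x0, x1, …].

0: 0xce (blk 25, set 1) → MISS  vc=[]
1: 0xce (blk 25, set 1) → L1-HIT  vc=[]
2: 0x18a (blk 49, set 1) → MISS  vc=[25]
3: 0x188 (blk 49, set 1) → L1-HIT  vc=[25]
4: 0x1ad (blk 53, set 5) → MISS  vc=[25]
5: 0x1ab (blk 53, set 5) → L1-HIT  vc=[25]
6: 0x43 (blk 8, set 0) → MISS  vc=[25]
7: 0x44 (blk 8, set 0) → L1-HIT  vc=[25]
8: 0x18b (blk 49, set 1) → L1-HIT  vc=[25]
9: 0x41 (blk 8, set 0) → L1-HIT  vc=[25]
10: 0x1ae (blk 53, set 5) → L1-HIT  vc=[25]
11: 0x44 (blk 8, set 0) → L1-HIT  vc=[25]
12: 0xce (blk 25, set 1) → VC-HIT  vc=[49]
13: 0x41 (blk 8, set 0) → L1-HIT  vc=[49]
14: 0x43 (blk 8, set 0) → L1-HIT  vc=[49]
15: 0x186 (blk 48, set 0) → MISS  vc=[49, 8]
16: 0x71 (blk 14, set 6) → MISS  vc=[49, 8]
17: 0xb1 (blk 22, set 6) → MISS  vc=[49, 8, 14]
18: 0x70 (blk 14, set 6) → VC-HIT  vc=[49, 8, 22]

SEQ = [MISS, L1-HIT, MISS, L1-HIT, MISS, L1-HIT, MISS, L1-HIT, L1-HIT, L1-HIT, L1-HIT, L1-HIT, VC-HIT, L1-HIT, L1-HIT, MISS, MISS, MISS, VC-HIT]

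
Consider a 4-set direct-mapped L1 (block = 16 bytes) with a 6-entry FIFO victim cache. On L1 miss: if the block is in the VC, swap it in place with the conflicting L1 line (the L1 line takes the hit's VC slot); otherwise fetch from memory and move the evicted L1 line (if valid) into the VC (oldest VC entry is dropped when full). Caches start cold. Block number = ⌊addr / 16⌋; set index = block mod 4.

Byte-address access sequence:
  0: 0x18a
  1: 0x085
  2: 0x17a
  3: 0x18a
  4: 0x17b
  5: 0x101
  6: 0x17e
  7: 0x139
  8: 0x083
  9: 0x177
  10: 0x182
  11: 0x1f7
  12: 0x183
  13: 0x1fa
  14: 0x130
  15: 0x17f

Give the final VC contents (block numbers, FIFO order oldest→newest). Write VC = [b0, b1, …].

0: 0x18a (blk 24, set 0) → MISS  vc=[]
1: 0x85 (blk 8, set 0) → MISS  vc=[24]
2: 0x17a (blk 23, set 3) → MISS  vc=[24]
3: 0x18a (blk 24, set 0) → VC-HIT  vc=[8]
4: 0x17b (blk 23, set 3) → L1-HIT  vc=[8]
5: 0x101 (blk 16, set 0) → MISS  vc=[8, 24]
6: 0x17e (blk 23, set 3) → L1-HIT  vc=[8, 24]
7: 0x139 (blk 19, set 3) → MISS  vc=[8, 24, 23]
8: 0x83 (blk 8, set 0) → VC-HIT  vc=[16, 24, 23]
9: 0x177 (blk 23, set 3) → VC-HIT  vc=[16, 24, 19]
10: 0x182 (blk 24, set 0) → VC-HIT  vc=[16, 8, 19]
11: 0x1f7 (blk 31, set 3) → MISS  vc=[16, 8, 19, 23]
12: 0x183 (blk 24, set 0) → L1-HIT  vc=[16, 8, 19, 23]
13: 0x1fa (blk 31, set 3) → L1-HIT  vc=[16, 8, 19, 23]
14: 0x130 (blk 19, set 3) → VC-HIT  vc=[16, 8, 31, 23]
15: 0x17f (blk 23, set 3) → VC-HIT  vc=[16, 8, 31, 19]

VC = [16, 8, 31, 19]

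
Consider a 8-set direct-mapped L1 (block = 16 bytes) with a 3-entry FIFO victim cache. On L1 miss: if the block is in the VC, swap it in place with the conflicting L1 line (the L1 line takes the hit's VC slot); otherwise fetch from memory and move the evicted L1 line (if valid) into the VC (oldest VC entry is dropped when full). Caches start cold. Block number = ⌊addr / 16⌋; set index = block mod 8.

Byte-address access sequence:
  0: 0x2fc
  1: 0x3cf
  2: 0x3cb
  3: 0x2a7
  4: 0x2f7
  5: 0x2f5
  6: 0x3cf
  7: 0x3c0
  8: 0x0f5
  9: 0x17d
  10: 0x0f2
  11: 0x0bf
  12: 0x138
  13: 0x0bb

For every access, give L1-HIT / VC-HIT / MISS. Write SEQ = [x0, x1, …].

SEQ = [MISS, MISS, L1-HIT, MISS, L1-HIT, L1-HIT, L1-HIT, L1-HIT, MISS, MISS, VC-HIT, MISS, MISS, VC-HIT]

  [0] addr=0x2fc blk=47 s=7: MISS | VC []
  [1] addr=0x3cf blk=60 s=4: MISS | VC []
  [2] addr=0x3cb blk=60 s=4: L1-HIT | VC []
  [3] addr=0x2a7 blk=42 s=2: MISS | VC []
  [4] addr=0x2f7 blk=47 s=7: L1-HIT | VC []
  [5] addr=0x2f5 blk=47 s=7: L1-HIT | VC []
  [6] addr=0x3cf blk=60 s=4: L1-HIT | VC []
  [7] addr=0x3c0 blk=60 s=4: L1-HIT | VC []
  [8] addr=0xf5 blk=15 s=7: MISS | VC [47]
  [9] addr=0x17d blk=23 s=7: MISS | VC [47, 15]
  [10] addr=0xf2 blk=15 s=7: VC-HIT | VC [47, 23]
  [11] addr=0xbf blk=11 s=3: MISS | VC [47, 23]
  [12] addr=0x138 blk=19 s=3: MISS | VC [47, 23, 11]
  [13] addr=0xbb blk=11 s=3: VC-HIT | VC [47, 23, 19]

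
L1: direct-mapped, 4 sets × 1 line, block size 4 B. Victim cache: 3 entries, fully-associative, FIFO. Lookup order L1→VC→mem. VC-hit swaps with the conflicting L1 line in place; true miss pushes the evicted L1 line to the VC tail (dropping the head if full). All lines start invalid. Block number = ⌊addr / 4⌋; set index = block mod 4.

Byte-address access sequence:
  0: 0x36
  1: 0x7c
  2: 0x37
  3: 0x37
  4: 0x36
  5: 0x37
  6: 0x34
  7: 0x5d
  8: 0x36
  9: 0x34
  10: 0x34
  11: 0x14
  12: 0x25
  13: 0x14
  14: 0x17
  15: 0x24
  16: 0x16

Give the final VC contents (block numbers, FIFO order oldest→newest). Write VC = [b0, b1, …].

VC = [31, 13, 9]

#0 0x36→b13/s1 MISS; vc=[]
#1 0x7c→b31/s3 MISS; vc=[]
#2 0x37→b13/s1 L1-HIT; vc=[]
#3 0x37→b13/s1 L1-HIT; vc=[]
#4 0x36→b13/s1 L1-HIT; vc=[]
#5 0x37→b13/s1 L1-HIT; vc=[]
#6 0x34→b13/s1 L1-HIT; vc=[]
#7 0x5d→b23/s3 MISS; vc=[31]
#8 0x36→b13/s1 L1-HIT; vc=[31]
#9 0x34→b13/s1 L1-HIT; vc=[31]
#10 0x34→b13/s1 L1-HIT; vc=[31]
#11 0x14→b5/s1 MISS; vc=[31,13]
#12 0x25→b9/s1 MISS; vc=[31,13,5]
#13 0x14→b5/s1 VC-HIT; vc=[31,13,9]
#14 0x17→b5/s1 L1-HIT; vc=[31,13,9]
#15 0x24→b9/s1 VC-HIT; vc=[31,13,5]
#16 0x16→b5/s1 VC-HIT; vc=[31,13,9]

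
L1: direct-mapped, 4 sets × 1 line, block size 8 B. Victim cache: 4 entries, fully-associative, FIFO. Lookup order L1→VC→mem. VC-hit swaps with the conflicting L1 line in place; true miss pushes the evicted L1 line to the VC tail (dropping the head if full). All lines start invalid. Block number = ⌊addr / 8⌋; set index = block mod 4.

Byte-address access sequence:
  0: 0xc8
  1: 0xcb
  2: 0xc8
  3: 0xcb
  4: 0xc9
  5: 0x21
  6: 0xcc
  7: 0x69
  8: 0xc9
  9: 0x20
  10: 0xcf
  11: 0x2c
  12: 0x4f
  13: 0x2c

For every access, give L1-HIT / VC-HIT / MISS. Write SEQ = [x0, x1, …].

0: 0xc8 (blk 25, set 1) → MISS  vc=[]
1: 0xcb (blk 25, set 1) → L1-HIT  vc=[]
2: 0xc8 (blk 25, set 1) → L1-HIT  vc=[]
3: 0xcb (blk 25, set 1) → L1-HIT  vc=[]
4: 0xc9 (blk 25, set 1) → L1-HIT  vc=[]
5: 0x21 (blk 4, set 0) → MISS  vc=[]
6: 0xcc (blk 25, set 1) → L1-HIT  vc=[]
7: 0x69 (blk 13, set 1) → MISS  vc=[25]
8: 0xc9 (blk 25, set 1) → VC-HIT  vc=[13]
9: 0x20 (blk 4, set 0) → L1-HIT  vc=[13]
10: 0xcf (blk 25, set 1) → L1-HIT  vc=[13]
11: 0x2c (blk 5, set 1) → MISS  vc=[13, 25]
12: 0x4f (blk 9, set 1) → MISS  vc=[13, 25, 5]
13: 0x2c (blk 5, set 1) → VC-HIT  vc=[13, 25, 9]

SEQ = [MISS, L1-HIT, L1-HIT, L1-HIT, L1-HIT, MISS, L1-HIT, MISS, VC-HIT, L1-HIT, L1-HIT, MISS, MISS, VC-HIT]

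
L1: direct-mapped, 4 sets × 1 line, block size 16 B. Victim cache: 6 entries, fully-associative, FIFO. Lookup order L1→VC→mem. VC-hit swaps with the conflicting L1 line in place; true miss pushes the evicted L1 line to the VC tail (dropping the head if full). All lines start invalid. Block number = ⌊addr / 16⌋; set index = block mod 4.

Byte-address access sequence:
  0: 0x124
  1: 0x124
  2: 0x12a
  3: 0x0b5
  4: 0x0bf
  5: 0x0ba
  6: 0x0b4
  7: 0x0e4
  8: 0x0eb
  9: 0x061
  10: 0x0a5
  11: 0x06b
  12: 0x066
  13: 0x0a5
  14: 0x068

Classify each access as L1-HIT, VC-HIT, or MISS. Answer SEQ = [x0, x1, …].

SEQ = [MISS, L1-HIT, L1-HIT, MISS, L1-HIT, L1-HIT, L1-HIT, MISS, L1-HIT, MISS, MISS, VC-HIT, L1-HIT, VC-HIT, VC-HIT]

  [0] addr=0x124 blk=18 s=2: MISS | VC []
  [1] addr=0x124 blk=18 s=2: L1-HIT | VC []
  [2] addr=0x12a blk=18 s=2: L1-HIT | VC []
  [3] addr=0xb5 blk=11 s=3: MISS | VC []
  [4] addr=0xbf blk=11 s=3: L1-HIT | VC []
  [5] addr=0xba blk=11 s=3: L1-HIT | VC []
  [6] addr=0xb4 blk=11 s=3: L1-HIT | VC []
  [7] addr=0xe4 blk=14 s=2: MISS | VC [18]
  [8] addr=0xeb blk=14 s=2: L1-HIT | VC [18]
  [9] addr=0x61 blk=6 s=2: MISS | VC [18, 14]
  [10] addr=0xa5 blk=10 s=2: MISS | VC [18, 14, 6]
  [11] addr=0x6b blk=6 s=2: VC-HIT | VC [18, 14, 10]
  [12] addr=0x66 blk=6 s=2: L1-HIT | VC [18, 14, 10]
  [13] addr=0xa5 blk=10 s=2: VC-HIT | VC [18, 14, 6]
  [14] addr=0x68 blk=6 s=2: VC-HIT | VC [18, 14, 10]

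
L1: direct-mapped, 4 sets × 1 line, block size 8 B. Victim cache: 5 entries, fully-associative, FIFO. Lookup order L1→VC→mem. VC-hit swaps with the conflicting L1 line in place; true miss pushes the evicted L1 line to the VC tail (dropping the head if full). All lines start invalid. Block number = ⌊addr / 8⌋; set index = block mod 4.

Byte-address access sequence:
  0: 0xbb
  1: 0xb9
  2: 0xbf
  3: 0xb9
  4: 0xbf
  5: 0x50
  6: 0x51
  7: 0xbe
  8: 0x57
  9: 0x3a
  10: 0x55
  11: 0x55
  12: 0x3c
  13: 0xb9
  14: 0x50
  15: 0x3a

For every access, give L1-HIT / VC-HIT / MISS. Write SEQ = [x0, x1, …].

SEQ = [MISS, L1-HIT, L1-HIT, L1-HIT, L1-HIT, MISS, L1-HIT, L1-HIT, L1-HIT, MISS, L1-HIT, L1-HIT, L1-HIT, VC-HIT, L1-HIT, VC-HIT]

  [0] addr=0xbb blk=23 s=3: MISS | VC []
  [1] addr=0xb9 blk=23 s=3: L1-HIT | VC []
  [2] addr=0xbf blk=23 s=3: L1-HIT | VC []
  [3] addr=0xb9 blk=23 s=3: L1-HIT | VC []
  [4] addr=0xbf blk=23 s=3: L1-HIT | VC []
  [5] addr=0x50 blk=10 s=2: MISS | VC []
  [6] addr=0x51 blk=10 s=2: L1-HIT | VC []
  [7] addr=0xbe blk=23 s=3: L1-HIT | VC []
  [8] addr=0x57 blk=10 s=2: L1-HIT | VC []
  [9] addr=0x3a blk=7 s=3: MISS | VC [23]
  [10] addr=0x55 blk=10 s=2: L1-HIT | VC [23]
  [11] addr=0x55 blk=10 s=2: L1-HIT | VC [23]
  [12] addr=0x3c blk=7 s=3: L1-HIT | VC [23]
  [13] addr=0xb9 blk=23 s=3: VC-HIT | VC [7]
  [14] addr=0x50 blk=10 s=2: L1-HIT | VC [7]
  [15] addr=0x3a blk=7 s=3: VC-HIT | VC [23]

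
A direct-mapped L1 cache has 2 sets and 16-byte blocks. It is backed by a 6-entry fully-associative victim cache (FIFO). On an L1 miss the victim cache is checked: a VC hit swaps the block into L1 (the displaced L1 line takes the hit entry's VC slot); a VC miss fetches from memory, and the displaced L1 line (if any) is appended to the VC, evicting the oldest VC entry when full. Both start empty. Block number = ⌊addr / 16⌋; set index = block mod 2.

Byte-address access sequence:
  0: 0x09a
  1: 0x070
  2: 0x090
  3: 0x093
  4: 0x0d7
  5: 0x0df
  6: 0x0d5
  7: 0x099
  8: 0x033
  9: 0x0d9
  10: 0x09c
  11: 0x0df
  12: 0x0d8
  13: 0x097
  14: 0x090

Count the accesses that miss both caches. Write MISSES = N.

0: 0x9a (blk 9, set 1) → MISS  vc=[]
1: 0x70 (blk 7, set 1) → MISS  vc=[9]
2: 0x90 (blk 9, set 1) → VC-HIT  vc=[7]
3: 0x93 (blk 9, set 1) → L1-HIT  vc=[7]
4: 0xd7 (blk 13, set 1) → MISS  vc=[7, 9]
5: 0xdf (blk 13, set 1) → L1-HIT  vc=[7, 9]
6: 0xd5 (blk 13, set 1) → L1-HIT  vc=[7, 9]
7: 0x99 (blk 9, set 1) → VC-HIT  vc=[7, 13]
8: 0x33 (blk 3, set 1) → MISS  vc=[7, 13, 9]
9: 0xd9 (blk 13, set 1) → VC-HIT  vc=[7, 3, 9]
10: 0x9c (blk 9, set 1) → VC-HIT  vc=[7, 3, 13]
11: 0xdf (blk 13, set 1) → VC-HIT  vc=[7, 3, 9]
12: 0xd8 (blk 13, set 1) → L1-HIT  vc=[7, 3, 9]
13: 0x97 (blk 9, set 1) → VC-HIT  vc=[7, 3, 13]
14: 0x90 (blk 9, set 1) → L1-HIT  vc=[7, 3, 13]

MISSES = 4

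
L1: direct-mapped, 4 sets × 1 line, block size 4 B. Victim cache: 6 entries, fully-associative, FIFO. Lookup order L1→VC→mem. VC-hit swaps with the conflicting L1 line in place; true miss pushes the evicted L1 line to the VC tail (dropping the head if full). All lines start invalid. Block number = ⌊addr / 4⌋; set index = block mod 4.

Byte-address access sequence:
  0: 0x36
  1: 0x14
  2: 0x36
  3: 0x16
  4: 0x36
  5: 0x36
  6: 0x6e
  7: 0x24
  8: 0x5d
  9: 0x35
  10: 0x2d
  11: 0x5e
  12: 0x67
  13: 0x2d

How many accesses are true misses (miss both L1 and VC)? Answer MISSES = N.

MISSES = 7

0: 0x36 (blk 13, set 1) → MISS  vc=[]
1: 0x14 (blk 5, set 1) → MISS  vc=[13]
2: 0x36 (blk 13, set 1) → VC-HIT  vc=[5]
3: 0x16 (blk 5, set 1) → VC-HIT  vc=[13]
4: 0x36 (blk 13, set 1) → VC-HIT  vc=[5]
5: 0x36 (blk 13, set 1) → L1-HIT  vc=[5]
6: 0x6e (blk 27, set 3) → MISS  vc=[5]
7: 0x24 (blk 9, set 1) → MISS  vc=[5, 13]
8: 0x5d (blk 23, set 3) → MISS  vc=[5, 13, 27]
9: 0x35 (blk 13, set 1) → VC-HIT  vc=[5, 9, 27]
10: 0x2d (blk 11, set 3) → MISS  vc=[5, 9, 27, 23]
11: 0x5e (blk 23, set 3) → VC-HIT  vc=[5, 9, 27, 11]
12: 0x67 (blk 25, set 1) → MISS  vc=[5, 9, 27, 11, 13]
13: 0x2d (blk 11, set 3) → VC-HIT  vc=[5, 9, 27, 23, 13]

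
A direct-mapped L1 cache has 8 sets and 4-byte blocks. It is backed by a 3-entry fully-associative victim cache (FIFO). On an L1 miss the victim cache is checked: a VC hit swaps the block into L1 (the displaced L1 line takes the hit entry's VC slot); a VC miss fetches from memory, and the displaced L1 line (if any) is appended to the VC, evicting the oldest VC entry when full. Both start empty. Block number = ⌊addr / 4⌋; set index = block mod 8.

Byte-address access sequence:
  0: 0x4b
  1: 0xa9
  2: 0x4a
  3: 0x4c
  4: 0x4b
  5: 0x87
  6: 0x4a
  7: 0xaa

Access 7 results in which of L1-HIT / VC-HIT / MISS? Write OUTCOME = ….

#0 0x4b→b18/s2 MISS; vc=[]
#1 0xa9→b42/s2 MISS; vc=[18]
#2 0x4a→b18/s2 VC-HIT; vc=[42]
#3 0x4c→b19/s3 MISS; vc=[42]
#4 0x4b→b18/s2 L1-HIT; vc=[42]
#5 0x87→b33/s1 MISS; vc=[42]
#6 0x4a→b18/s2 L1-HIT; vc=[42]
#7 0xaa→b42/s2 VC-HIT; vc=[18]

OUTCOME = VC-HIT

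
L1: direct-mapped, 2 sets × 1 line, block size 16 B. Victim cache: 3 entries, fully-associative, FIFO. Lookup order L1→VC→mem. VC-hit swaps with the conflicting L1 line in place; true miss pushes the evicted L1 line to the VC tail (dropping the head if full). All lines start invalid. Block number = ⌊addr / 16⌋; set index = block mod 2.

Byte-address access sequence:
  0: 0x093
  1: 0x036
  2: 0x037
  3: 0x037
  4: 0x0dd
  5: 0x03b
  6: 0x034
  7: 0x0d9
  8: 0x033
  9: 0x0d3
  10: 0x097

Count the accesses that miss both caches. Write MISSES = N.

0: 0x93 (blk 9, set 1) → MISS  vc=[]
1: 0x36 (blk 3, set 1) → MISS  vc=[9]
2: 0x37 (blk 3, set 1) → L1-HIT  vc=[9]
3: 0x37 (blk 3, set 1) → L1-HIT  vc=[9]
4: 0xdd (blk 13, set 1) → MISS  vc=[9, 3]
5: 0x3b (blk 3, set 1) → VC-HIT  vc=[9, 13]
6: 0x34 (blk 3, set 1) → L1-HIT  vc=[9, 13]
7: 0xd9 (blk 13, set 1) → VC-HIT  vc=[9, 3]
8: 0x33 (blk 3, set 1) → VC-HIT  vc=[9, 13]
9: 0xd3 (blk 13, set 1) → VC-HIT  vc=[9, 3]
10: 0x97 (blk 9, set 1) → VC-HIT  vc=[13, 3]

MISSES = 3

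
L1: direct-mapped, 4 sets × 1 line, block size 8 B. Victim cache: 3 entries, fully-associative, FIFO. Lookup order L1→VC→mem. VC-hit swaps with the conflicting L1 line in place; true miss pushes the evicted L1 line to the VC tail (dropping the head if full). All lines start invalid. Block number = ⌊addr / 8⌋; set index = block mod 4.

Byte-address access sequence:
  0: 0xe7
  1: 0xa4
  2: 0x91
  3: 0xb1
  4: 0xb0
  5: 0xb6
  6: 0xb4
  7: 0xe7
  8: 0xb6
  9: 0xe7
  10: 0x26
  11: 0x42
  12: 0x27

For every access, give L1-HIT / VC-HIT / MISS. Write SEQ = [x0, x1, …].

0: 0xe7 (blk 28, set 0) → MISS  vc=[]
1: 0xa4 (blk 20, set 0) → MISS  vc=[28]
2: 0x91 (blk 18, set 2) → MISS  vc=[28]
3: 0xb1 (blk 22, set 2) → MISS  vc=[28, 18]
4: 0xb0 (blk 22, set 2) → L1-HIT  vc=[28, 18]
5: 0xb6 (blk 22, set 2) → L1-HIT  vc=[28, 18]
6: 0xb4 (blk 22, set 2) → L1-HIT  vc=[28, 18]
7: 0xe7 (blk 28, set 0) → VC-HIT  vc=[20, 18]
8: 0xb6 (blk 22, set 2) → L1-HIT  vc=[20, 18]
9: 0xe7 (blk 28, set 0) → L1-HIT  vc=[20, 18]
10: 0x26 (blk 4, set 0) → MISS  vc=[20, 18, 28]
11: 0x42 (blk 8, set 0) → MISS  vc=[18, 28, 4]
12: 0x27 (blk 4, set 0) → VC-HIT  vc=[18, 28, 8]

SEQ = [MISS, MISS, MISS, MISS, L1-HIT, L1-HIT, L1-HIT, VC-HIT, L1-HIT, L1-HIT, MISS, MISS, VC-HIT]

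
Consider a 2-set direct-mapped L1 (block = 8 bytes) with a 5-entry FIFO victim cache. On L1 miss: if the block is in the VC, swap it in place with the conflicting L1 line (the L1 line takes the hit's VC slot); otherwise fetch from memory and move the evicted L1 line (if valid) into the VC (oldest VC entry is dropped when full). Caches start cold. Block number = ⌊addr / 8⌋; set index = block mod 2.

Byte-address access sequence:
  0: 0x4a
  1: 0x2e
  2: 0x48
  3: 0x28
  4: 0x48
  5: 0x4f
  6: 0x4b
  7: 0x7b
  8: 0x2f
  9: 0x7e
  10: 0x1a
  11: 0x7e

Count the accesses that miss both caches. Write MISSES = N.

#0 0x4a→b9/s1 MISS; vc=[]
#1 0x2e→b5/s1 MISS; vc=[9]
#2 0x48→b9/s1 VC-HIT; vc=[5]
#3 0x28→b5/s1 VC-HIT; vc=[9]
#4 0x48→b9/s1 VC-HIT; vc=[5]
#5 0x4f→b9/s1 L1-HIT; vc=[5]
#6 0x4b→b9/s1 L1-HIT; vc=[5]
#7 0x7b→b15/s1 MISS; vc=[5,9]
#8 0x2f→b5/s1 VC-HIT; vc=[15,9]
#9 0x7e→b15/s1 VC-HIT; vc=[5,9]
#10 0x1a→b3/s1 MISS; vc=[5,9,15]
#11 0x7e→b15/s1 VC-HIT; vc=[5,9,3]

MISSES = 4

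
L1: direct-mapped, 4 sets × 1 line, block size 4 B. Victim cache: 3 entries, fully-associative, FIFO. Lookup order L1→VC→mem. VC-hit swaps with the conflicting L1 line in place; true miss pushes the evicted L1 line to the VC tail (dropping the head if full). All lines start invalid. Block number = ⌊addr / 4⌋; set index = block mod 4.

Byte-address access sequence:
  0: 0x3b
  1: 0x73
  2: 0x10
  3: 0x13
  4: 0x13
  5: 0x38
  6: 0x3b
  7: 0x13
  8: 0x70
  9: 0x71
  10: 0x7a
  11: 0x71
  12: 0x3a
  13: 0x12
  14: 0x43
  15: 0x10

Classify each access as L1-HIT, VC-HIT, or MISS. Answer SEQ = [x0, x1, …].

0: 0x3b (blk 14, set 2) → MISS  vc=[]
1: 0x73 (blk 28, set 0) → MISS  vc=[]
2: 0x10 (blk 4, set 0) → MISS  vc=[28]
3: 0x13 (blk 4, set 0) → L1-HIT  vc=[28]
4: 0x13 (blk 4, set 0) → L1-HIT  vc=[28]
5: 0x38 (blk 14, set 2) → L1-HIT  vc=[28]
6: 0x3b (blk 14, set 2) → L1-HIT  vc=[28]
7: 0x13 (blk 4, set 0) → L1-HIT  vc=[28]
8: 0x70 (blk 28, set 0) → VC-HIT  vc=[4]
9: 0x71 (blk 28, set 0) → L1-HIT  vc=[4]
10: 0x7a (blk 30, set 2) → MISS  vc=[4, 14]
11: 0x71 (blk 28, set 0) → L1-HIT  vc=[4, 14]
12: 0x3a (blk 14, set 2) → VC-HIT  vc=[4, 30]
13: 0x12 (blk 4, set 0) → VC-HIT  vc=[28, 30]
14: 0x43 (blk 16, set 0) → MISS  vc=[28, 30, 4]
15: 0x10 (blk 4, set 0) → VC-HIT  vc=[28, 30, 16]

SEQ = [MISS, MISS, MISS, L1-HIT, L1-HIT, L1-HIT, L1-HIT, L1-HIT, VC-HIT, L1-HIT, MISS, L1-HIT, VC-HIT, VC-HIT, MISS, VC-HIT]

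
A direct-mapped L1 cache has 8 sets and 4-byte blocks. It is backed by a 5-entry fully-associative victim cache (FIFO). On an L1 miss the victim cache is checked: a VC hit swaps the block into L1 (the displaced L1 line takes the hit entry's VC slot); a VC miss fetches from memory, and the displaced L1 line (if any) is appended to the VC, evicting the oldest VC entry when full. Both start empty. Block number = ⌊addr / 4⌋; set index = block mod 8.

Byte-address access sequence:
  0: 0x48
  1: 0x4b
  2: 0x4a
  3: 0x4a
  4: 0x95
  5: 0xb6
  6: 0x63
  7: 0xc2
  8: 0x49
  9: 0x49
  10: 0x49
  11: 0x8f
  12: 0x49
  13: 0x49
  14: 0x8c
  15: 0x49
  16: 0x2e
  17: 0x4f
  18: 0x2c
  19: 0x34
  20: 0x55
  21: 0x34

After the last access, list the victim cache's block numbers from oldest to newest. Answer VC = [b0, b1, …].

VC = [24, 35, 19, 45, 21]

  [0] addr=0x48 blk=18 s=2: MISS | VC []
  [1] addr=0x4b blk=18 s=2: L1-HIT | VC []
  [2] addr=0x4a blk=18 s=2: L1-HIT | VC []
  [3] addr=0x4a blk=18 s=2: L1-HIT | VC []
  [4] addr=0x95 blk=37 s=5: MISS | VC []
  [5] addr=0xb6 blk=45 s=5: MISS | VC [37]
  [6] addr=0x63 blk=24 s=0: MISS | VC [37]
  [7] addr=0xc2 blk=48 s=0: MISS | VC [37, 24]
  [8] addr=0x49 blk=18 s=2: L1-HIT | VC [37, 24]
  [9] addr=0x49 blk=18 s=2: L1-HIT | VC [37, 24]
  [10] addr=0x49 blk=18 s=2: L1-HIT | VC [37, 24]
  [11] addr=0x8f blk=35 s=3: MISS | VC [37, 24]
  [12] addr=0x49 blk=18 s=2: L1-HIT | VC [37, 24]
  [13] addr=0x49 blk=18 s=2: L1-HIT | VC [37, 24]
  [14] addr=0x8c blk=35 s=3: L1-HIT | VC [37, 24]
  [15] addr=0x49 blk=18 s=2: L1-HIT | VC [37, 24]
  [16] addr=0x2e blk=11 s=3: MISS | VC [37, 24, 35]
  [17] addr=0x4f blk=19 s=3: MISS | VC [37, 24, 35, 11]
  [18] addr=0x2c blk=11 s=3: VC-HIT | VC [37, 24, 35, 19]
  [19] addr=0x34 blk=13 s=5: MISS | VC [37, 24, 35, 19, 45]
  [20] addr=0x55 blk=21 s=5: MISS | VC [24, 35, 19, 45, 13]
  [21] addr=0x34 blk=13 s=5: VC-HIT | VC [24, 35, 19, 45, 21]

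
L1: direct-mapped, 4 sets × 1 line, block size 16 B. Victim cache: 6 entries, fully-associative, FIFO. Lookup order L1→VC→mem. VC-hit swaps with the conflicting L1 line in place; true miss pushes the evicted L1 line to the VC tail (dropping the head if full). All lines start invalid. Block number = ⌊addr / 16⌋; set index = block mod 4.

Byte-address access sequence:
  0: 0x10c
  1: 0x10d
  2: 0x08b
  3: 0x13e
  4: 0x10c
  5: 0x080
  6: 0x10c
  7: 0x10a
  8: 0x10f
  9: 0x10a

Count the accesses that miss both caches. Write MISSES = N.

  [0] addr=0x10c blk=16 s=0: MISS | VC []
  [1] addr=0x10d blk=16 s=0: L1-HIT | VC []
  [2] addr=0x8b blk=8 s=0: MISS | VC [16]
  [3] addr=0x13e blk=19 s=3: MISS | VC [16]
  [4] addr=0x10c blk=16 s=0: VC-HIT | VC [8]
  [5] addr=0x80 blk=8 s=0: VC-HIT | VC [16]
  [6] addr=0x10c blk=16 s=0: VC-HIT | VC [8]
  [7] addr=0x10a blk=16 s=0: L1-HIT | VC [8]
  [8] addr=0x10f blk=16 s=0: L1-HIT | VC [8]
  [9] addr=0x10a blk=16 s=0: L1-HIT | VC [8]

MISSES = 3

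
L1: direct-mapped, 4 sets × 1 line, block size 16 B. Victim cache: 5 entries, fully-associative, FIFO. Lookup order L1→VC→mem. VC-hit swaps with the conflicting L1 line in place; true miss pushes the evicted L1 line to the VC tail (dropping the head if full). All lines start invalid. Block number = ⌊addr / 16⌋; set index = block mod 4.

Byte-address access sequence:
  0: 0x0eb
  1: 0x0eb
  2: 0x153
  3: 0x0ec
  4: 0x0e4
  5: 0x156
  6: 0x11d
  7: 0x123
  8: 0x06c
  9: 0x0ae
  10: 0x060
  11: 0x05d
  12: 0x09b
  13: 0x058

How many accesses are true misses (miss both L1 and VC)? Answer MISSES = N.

MISSES = 8

0: 0xeb (blk 14, set 2) → MISS  vc=[]
1: 0xeb (blk 14, set 2) → L1-HIT  vc=[]
2: 0x153 (blk 21, set 1) → MISS  vc=[]
3: 0xec (blk 14, set 2) → L1-HIT  vc=[]
4: 0xe4 (blk 14, set 2) → L1-HIT  vc=[]
5: 0x156 (blk 21, set 1) → L1-HIT  vc=[]
6: 0x11d (blk 17, set 1) → MISS  vc=[21]
7: 0x123 (blk 18, set 2) → MISS  vc=[21, 14]
8: 0x6c (blk 6, set 2) → MISS  vc=[21, 14, 18]
9: 0xae (blk 10, set 2) → MISS  vc=[21, 14, 18, 6]
10: 0x60 (blk 6, set 2) → VC-HIT  vc=[21, 14, 18, 10]
11: 0x5d (blk 5, set 1) → MISS  vc=[21, 14, 18, 10, 17]
12: 0x9b (blk 9, set 1) → MISS  vc=[14, 18, 10, 17, 5]
13: 0x58 (blk 5, set 1) → VC-HIT  vc=[14, 18, 10, 17, 9]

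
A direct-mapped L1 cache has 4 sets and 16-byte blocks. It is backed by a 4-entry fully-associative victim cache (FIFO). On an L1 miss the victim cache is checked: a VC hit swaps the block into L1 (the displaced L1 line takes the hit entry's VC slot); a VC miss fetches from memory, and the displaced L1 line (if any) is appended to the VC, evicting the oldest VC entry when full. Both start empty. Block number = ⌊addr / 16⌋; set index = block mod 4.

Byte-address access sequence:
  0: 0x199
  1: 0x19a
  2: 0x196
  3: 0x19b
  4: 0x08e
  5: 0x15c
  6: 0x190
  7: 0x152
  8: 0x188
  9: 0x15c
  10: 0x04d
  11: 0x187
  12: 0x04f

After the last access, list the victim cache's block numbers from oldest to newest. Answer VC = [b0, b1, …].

  [0] addr=0x199 blk=25 s=1: MISS | VC []
  [1] addr=0x19a blk=25 s=1: L1-HIT | VC []
  [2] addr=0x196 blk=25 s=1: L1-HIT | VC []
  [3] addr=0x19b blk=25 s=1: L1-HIT | VC []
  [4] addr=0x8e blk=8 s=0: MISS | VC []
  [5] addr=0x15c blk=21 s=1: MISS | VC [25]
  [6] addr=0x190 blk=25 s=1: VC-HIT | VC [21]
  [7] addr=0x152 blk=21 s=1: VC-HIT | VC [25]
  [8] addr=0x188 blk=24 s=0: MISS | VC [25, 8]
  [9] addr=0x15c blk=21 s=1: L1-HIT | VC [25, 8]
  [10] addr=0x4d blk=4 s=0: MISS | VC [25, 8, 24]
  [11] addr=0x187 blk=24 s=0: VC-HIT | VC [25, 8, 4]
  [12] addr=0x4f blk=4 s=0: VC-HIT | VC [25, 8, 24]

VC = [25, 8, 24]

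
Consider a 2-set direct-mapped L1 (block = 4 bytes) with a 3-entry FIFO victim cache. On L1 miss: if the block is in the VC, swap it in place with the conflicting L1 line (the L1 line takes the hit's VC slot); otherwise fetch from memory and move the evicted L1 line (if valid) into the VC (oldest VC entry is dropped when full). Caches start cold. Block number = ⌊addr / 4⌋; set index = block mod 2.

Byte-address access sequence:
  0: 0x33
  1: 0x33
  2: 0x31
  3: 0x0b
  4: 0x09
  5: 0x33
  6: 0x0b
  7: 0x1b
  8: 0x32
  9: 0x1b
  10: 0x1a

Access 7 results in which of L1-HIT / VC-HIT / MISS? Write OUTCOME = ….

OUTCOME = MISS

  [0] addr=0x33 blk=12 s=0: MISS | VC []
  [1] addr=0x33 blk=12 s=0: L1-HIT | VC []
  [2] addr=0x31 blk=12 s=0: L1-HIT | VC []
  [3] addr=0xb blk=2 s=0: MISS | VC [12]
  [4] addr=0x9 blk=2 s=0: L1-HIT | VC [12]
  [5] addr=0x33 blk=12 s=0: VC-HIT | VC [2]
  [6] addr=0xb blk=2 s=0: VC-HIT | VC [12]
  [7] addr=0x1b blk=6 s=0: MISS | VC [12, 2]
  [8] addr=0x32 blk=12 s=0: VC-HIT | VC [6, 2]
  [9] addr=0x1b blk=6 s=0: VC-HIT | VC [12, 2]
  [10] addr=0x1a blk=6 s=0: L1-HIT | VC [12, 2]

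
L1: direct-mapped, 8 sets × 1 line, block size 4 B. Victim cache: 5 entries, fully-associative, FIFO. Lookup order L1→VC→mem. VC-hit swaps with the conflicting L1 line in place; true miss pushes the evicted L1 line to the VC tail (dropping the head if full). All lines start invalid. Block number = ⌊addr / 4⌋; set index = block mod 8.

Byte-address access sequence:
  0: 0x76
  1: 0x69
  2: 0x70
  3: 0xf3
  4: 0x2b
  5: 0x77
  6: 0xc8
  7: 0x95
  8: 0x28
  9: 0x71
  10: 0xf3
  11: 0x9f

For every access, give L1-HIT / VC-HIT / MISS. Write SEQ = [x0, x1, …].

0: 0x76 (blk 29, set 5) → MISS  vc=[]
1: 0x69 (blk 26, set 2) → MISS  vc=[]
2: 0x70 (blk 28, set 4) → MISS  vc=[]
3: 0xf3 (blk 60, set 4) → MISS  vc=[28]
4: 0x2b (blk 10, set 2) → MISS  vc=[28, 26]
5: 0x77 (blk 29, set 5) → L1-HIT  vc=[28, 26]
6: 0xc8 (blk 50, set 2) → MISS  vc=[28, 26, 10]
7: 0x95 (blk 37, set 5) → MISS  vc=[28, 26, 10, 29]
8: 0x28 (blk 10, set 2) → VC-HIT  vc=[28, 26, 50, 29]
9: 0x71 (blk 28, set 4) → VC-HIT  vc=[60, 26, 50, 29]
10: 0xf3 (blk 60, set 4) → VC-HIT  vc=[28, 26, 50, 29]
11: 0x9f (blk 39, set 7) → MISS  vc=[28, 26, 50, 29]

SEQ = [MISS, MISS, MISS, MISS, MISS, L1-HIT, MISS, MISS, VC-HIT, VC-HIT, VC-HIT, MISS]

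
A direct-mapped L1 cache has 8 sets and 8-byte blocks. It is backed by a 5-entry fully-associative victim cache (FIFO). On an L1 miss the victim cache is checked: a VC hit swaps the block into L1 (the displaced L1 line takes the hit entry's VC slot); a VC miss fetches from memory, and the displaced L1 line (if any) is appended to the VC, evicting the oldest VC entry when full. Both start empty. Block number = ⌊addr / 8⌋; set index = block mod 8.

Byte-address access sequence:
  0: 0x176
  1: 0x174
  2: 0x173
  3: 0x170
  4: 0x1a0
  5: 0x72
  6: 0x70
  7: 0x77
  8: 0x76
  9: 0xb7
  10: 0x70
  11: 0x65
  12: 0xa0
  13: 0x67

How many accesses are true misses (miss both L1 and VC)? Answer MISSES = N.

0: 0x176 (blk 46, set 6) → MISS  vc=[]
1: 0x174 (blk 46, set 6) → L1-HIT  vc=[]
2: 0x173 (blk 46, set 6) → L1-HIT  vc=[]
3: 0x170 (blk 46, set 6) → L1-HIT  vc=[]
4: 0x1a0 (blk 52, set 4) → MISS  vc=[]
5: 0x72 (blk 14, set 6) → MISS  vc=[46]
6: 0x70 (blk 14, set 6) → L1-HIT  vc=[46]
7: 0x77 (blk 14, set 6) → L1-HIT  vc=[46]
8: 0x76 (blk 14, set 6) → L1-HIT  vc=[46]
9: 0xb7 (blk 22, set 6) → MISS  vc=[46, 14]
10: 0x70 (blk 14, set 6) → VC-HIT  vc=[46, 22]
11: 0x65 (blk 12, set 4) → MISS  vc=[46, 22, 52]
12: 0xa0 (blk 20, set 4) → MISS  vc=[46, 22, 52, 12]
13: 0x67 (blk 12, set 4) → VC-HIT  vc=[46, 22, 52, 20]

MISSES = 6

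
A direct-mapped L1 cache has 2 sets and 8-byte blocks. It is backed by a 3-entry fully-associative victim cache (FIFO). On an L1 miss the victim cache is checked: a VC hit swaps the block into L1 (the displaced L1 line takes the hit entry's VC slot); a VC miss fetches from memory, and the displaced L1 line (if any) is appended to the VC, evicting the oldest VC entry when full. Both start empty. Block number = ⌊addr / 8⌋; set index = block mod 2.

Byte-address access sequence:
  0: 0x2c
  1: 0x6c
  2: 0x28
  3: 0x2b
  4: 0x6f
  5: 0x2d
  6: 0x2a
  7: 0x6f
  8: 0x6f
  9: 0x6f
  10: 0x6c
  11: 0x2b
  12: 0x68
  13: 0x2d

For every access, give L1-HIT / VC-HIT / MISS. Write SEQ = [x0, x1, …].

SEQ = [MISS, MISS, VC-HIT, L1-HIT, VC-HIT, VC-HIT, L1-HIT, VC-HIT, L1-HIT, L1-HIT, L1-HIT, VC-HIT, VC-HIT, VC-HIT]

#0 0x2c→b5/s1 MISS; vc=[]
#1 0x6c→b13/s1 MISS; vc=[5]
#2 0x28→b5/s1 VC-HIT; vc=[13]
#3 0x2b→b5/s1 L1-HIT; vc=[13]
#4 0x6f→b13/s1 VC-HIT; vc=[5]
#5 0x2d→b5/s1 VC-HIT; vc=[13]
#6 0x2a→b5/s1 L1-HIT; vc=[13]
#7 0x6f→b13/s1 VC-HIT; vc=[5]
#8 0x6f→b13/s1 L1-HIT; vc=[5]
#9 0x6f→b13/s1 L1-HIT; vc=[5]
#10 0x6c→b13/s1 L1-HIT; vc=[5]
#11 0x2b→b5/s1 VC-HIT; vc=[13]
#12 0x68→b13/s1 VC-HIT; vc=[5]
#13 0x2d→b5/s1 VC-HIT; vc=[13]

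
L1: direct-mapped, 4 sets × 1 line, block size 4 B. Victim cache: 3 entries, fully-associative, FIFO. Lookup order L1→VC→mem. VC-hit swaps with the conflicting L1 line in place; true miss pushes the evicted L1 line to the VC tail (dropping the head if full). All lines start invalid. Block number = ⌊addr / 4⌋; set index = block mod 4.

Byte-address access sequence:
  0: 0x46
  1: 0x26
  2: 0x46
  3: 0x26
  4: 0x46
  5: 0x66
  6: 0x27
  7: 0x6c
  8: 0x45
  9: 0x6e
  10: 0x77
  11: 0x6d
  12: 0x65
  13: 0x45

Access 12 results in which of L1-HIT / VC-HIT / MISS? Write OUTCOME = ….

OUTCOME = VC-HIT

#0 0x46→b17/s1 MISS; vc=[]
#1 0x26→b9/s1 MISS; vc=[17]
#2 0x46→b17/s1 VC-HIT; vc=[9]
#3 0x26→b9/s1 VC-HIT; vc=[17]
#4 0x46→b17/s1 VC-HIT; vc=[9]
#5 0x66→b25/s1 MISS; vc=[9,17]
#6 0x27→b9/s1 VC-HIT; vc=[25,17]
#7 0x6c→b27/s3 MISS; vc=[25,17]
#8 0x45→b17/s1 VC-HIT; vc=[25,9]
#9 0x6e→b27/s3 L1-HIT; vc=[25,9]
#10 0x77→b29/s1 MISS; vc=[25,9,17]
#11 0x6d→b27/s3 L1-HIT; vc=[25,9,17]
#12 0x65→b25/s1 VC-HIT; vc=[29,9,17]
#13 0x45→b17/s1 VC-HIT; vc=[29,9,25]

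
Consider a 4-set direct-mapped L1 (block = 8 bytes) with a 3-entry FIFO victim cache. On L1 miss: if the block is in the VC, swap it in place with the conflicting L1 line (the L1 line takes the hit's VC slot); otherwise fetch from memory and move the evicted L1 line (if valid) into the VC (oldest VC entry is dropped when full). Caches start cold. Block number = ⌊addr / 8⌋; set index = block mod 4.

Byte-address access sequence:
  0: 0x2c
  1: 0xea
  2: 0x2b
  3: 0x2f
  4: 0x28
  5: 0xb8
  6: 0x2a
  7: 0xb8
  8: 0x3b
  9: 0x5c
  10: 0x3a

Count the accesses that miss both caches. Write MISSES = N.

MISSES = 5

#0 0x2c→b5/s1 MISS; vc=[]
#1 0xea→b29/s1 MISS; vc=[5]
#2 0x2b→b5/s1 VC-HIT; vc=[29]
#3 0x2f→b5/s1 L1-HIT; vc=[29]
#4 0x28→b5/s1 L1-HIT; vc=[29]
#5 0xb8→b23/s3 MISS; vc=[29]
#6 0x2a→b5/s1 L1-HIT; vc=[29]
#7 0xb8→b23/s3 L1-HIT; vc=[29]
#8 0x3b→b7/s3 MISS; vc=[29,23]
#9 0x5c→b11/s3 MISS; vc=[29,23,7]
#10 0x3a→b7/s3 VC-HIT; vc=[29,23,11]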